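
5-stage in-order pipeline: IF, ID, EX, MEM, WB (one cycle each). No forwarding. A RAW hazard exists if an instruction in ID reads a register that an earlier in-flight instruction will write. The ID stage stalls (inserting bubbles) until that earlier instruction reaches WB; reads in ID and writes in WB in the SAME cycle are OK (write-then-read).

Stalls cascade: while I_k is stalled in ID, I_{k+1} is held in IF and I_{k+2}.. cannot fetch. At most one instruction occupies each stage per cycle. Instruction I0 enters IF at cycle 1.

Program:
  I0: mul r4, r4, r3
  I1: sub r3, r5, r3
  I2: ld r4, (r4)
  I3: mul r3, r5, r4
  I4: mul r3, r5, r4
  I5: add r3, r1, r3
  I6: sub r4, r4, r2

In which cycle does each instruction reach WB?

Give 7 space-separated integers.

Answer: 5 6 8 11 12 15 16

Derivation:
I0 mul r4 <- r4,r3: IF@1 ID@2 stall=0 (-) EX@3 MEM@4 WB@5
I1 sub r3 <- r5,r3: IF@2 ID@3 stall=0 (-) EX@4 MEM@5 WB@6
I2 ld r4 <- r4: IF@3 ID@4 stall=1 (RAW on I0.r4 (WB@5)) EX@6 MEM@7 WB@8
I3 mul r3 <- r5,r4: IF@4 ID@6 stall=2 (RAW on I2.r4 (WB@8)) EX@9 MEM@10 WB@11
I4 mul r3 <- r5,r4: IF@6 ID@9 stall=0 (-) EX@10 MEM@11 WB@12
I5 add r3 <- r1,r3: IF@9 ID@10 stall=2 (RAW on I4.r3 (WB@12)) EX@13 MEM@14 WB@15
I6 sub r4 <- r4,r2: IF@10 ID@13 stall=0 (-) EX@14 MEM@15 WB@16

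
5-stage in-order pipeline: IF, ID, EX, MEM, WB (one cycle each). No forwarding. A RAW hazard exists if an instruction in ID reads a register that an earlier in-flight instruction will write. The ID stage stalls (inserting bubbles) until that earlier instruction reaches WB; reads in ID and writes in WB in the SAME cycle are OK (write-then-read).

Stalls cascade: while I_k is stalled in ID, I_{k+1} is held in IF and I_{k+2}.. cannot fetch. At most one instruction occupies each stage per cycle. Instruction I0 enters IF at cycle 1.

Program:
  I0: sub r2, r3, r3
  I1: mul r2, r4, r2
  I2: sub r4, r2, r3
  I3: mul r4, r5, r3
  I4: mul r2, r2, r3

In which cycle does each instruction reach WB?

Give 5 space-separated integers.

I0 sub r2 <- r3,r3: IF@1 ID@2 stall=0 (-) EX@3 MEM@4 WB@5
I1 mul r2 <- r4,r2: IF@2 ID@3 stall=2 (RAW on I0.r2 (WB@5)) EX@6 MEM@7 WB@8
I2 sub r4 <- r2,r3: IF@3 ID@6 stall=2 (RAW on I1.r2 (WB@8)) EX@9 MEM@10 WB@11
I3 mul r4 <- r5,r3: IF@6 ID@9 stall=0 (-) EX@10 MEM@11 WB@12
I4 mul r2 <- r2,r3: IF@9 ID@10 stall=0 (-) EX@11 MEM@12 WB@13

Answer: 5 8 11 12 13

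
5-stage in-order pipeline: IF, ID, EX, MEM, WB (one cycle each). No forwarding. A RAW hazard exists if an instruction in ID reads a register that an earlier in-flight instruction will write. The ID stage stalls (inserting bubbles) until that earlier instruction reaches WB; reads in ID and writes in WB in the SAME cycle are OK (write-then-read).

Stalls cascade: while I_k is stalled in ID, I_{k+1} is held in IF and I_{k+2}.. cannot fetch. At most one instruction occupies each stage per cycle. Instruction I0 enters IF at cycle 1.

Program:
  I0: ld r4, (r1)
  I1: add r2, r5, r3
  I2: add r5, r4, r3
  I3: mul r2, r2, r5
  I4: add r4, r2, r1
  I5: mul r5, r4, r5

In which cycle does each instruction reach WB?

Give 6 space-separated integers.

I0 ld r4 <- r1: IF@1 ID@2 stall=0 (-) EX@3 MEM@4 WB@5
I1 add r2 <- r5,r3: IF@2 ID@3 stall=0 (-) EX@4 MEM@5 WB@6
I2 add r5 <- r4,r3: IF@3 ID@4 stall=1 (RAW on I0.r4 (WB@5)) EX@6 MEM@7 WB@8
I3 mul r2 <- r2,r5: IF@4 ID@6 stall=2 (RAW on I2.r5 (WB@8)) EX@9 MEM@10 WB@11
I4 add r4 <- r2,r1: IF@6 ID@9 stall=2 (RAW on I3.r2 (WB@11)) EX@12 MEM@13 WB@14
I5 mul r5 <- r4,r5: IF@9 ID@12 stall=2 (RAW on I4.r4 (WB@14)) EX@15 MEM@16 WB@17

Answer: 5 6 8 11 14 17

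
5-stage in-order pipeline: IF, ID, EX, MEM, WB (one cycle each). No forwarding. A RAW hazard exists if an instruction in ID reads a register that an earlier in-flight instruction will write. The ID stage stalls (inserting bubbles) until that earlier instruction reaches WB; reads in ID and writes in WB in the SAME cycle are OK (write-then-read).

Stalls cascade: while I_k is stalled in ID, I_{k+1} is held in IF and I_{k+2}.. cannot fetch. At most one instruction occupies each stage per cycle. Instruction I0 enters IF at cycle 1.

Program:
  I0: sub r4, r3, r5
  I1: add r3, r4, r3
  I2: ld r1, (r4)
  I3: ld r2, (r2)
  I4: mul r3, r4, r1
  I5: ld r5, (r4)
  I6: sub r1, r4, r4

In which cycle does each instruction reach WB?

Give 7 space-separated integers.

Answer: 5 8 9 10 12 13 14

Derivation:
I0 sub r4 <- r3,r5: IF@1 ID@2 stall=0 (-) EX@3 MEM@4 WB@5
I1 add r3 <- r4,r3: IF@2 ID@3 stall=2 (RAW on I0.r4 (WB@5)) EX@6 MEM@7 WB@8
I2 ld r1 <- r4: IF@3 ID@6 stall=0 (-) EX@7 MEM@8 WB@9
I3 ld r2 <- r2: IF@6 ID@7 stall=0 (-) EX@8 MEM@9 WB@10
I4 mul r3 <- r4,r1: IF@7 ID@8 stall=1 (RAW on I2.r1 (WB@9)) EX@10 MEM@11 WB@12
I5 ld r5 <- r4: IF@8 ID@10 stall=0 (-) EX@11 MEM@12 WB@13
I6 sub r1 <- r4,r4: IF@10 ID@11 stall=0 (-) EX@12 MEM@13 WB@14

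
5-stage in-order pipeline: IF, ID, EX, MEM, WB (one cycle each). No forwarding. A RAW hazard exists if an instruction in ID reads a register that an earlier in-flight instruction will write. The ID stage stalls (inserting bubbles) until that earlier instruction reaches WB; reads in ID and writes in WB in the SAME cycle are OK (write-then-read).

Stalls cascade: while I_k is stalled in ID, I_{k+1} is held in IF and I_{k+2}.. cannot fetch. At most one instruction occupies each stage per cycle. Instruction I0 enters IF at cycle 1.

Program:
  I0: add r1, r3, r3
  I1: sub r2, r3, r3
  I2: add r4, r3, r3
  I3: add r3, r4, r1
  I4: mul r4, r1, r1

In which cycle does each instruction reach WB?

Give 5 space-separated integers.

I0 add r1 <- r3,r3: IF@1 ID@2 stall=0 (-) EX@3 MEM@4 WB@5
I1 sub r2 <- r3,r3: IF@2 ID@3 stall=0 (-) EX@4 MEM@5 WB@6
I2 add r4 <- r3,r3: IF@3 ID@4 stall=0 (-) EX@5 MEM@6 WB@7
I3 add r3 <- r4,r1: IF@4 ID@5 stall=2 (RAW on I2.r4 (WB@7)) EX@8 MEM@9 WB@10
I4 mul r4 <- r1,r1: IF@5 ID@8 stall=0 (-) EX@9 MEM@10 WB@11

Answer: 5 6 7 10 11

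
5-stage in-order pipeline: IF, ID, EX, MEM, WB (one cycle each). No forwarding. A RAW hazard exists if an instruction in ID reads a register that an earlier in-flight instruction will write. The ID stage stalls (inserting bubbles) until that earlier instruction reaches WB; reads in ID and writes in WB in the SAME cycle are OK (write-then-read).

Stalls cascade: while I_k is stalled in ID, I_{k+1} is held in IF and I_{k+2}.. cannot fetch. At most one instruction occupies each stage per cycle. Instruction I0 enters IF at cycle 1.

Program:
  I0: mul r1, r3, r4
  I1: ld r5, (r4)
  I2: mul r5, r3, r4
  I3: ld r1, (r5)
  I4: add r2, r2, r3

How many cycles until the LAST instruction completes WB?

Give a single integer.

Answer: 11

Derivation:
I0 mul r1 <- r3,r4: IF@1 ID@2 stall=0 (-) EX@3 MEM@4 WB@5
I1 ld r5 <- r4: IF@2 ID@3 stall=0 (-) EX@4 MEM@5 WB@6
I2 mul r5 <- r3,r4: IF@3 ID@4 stall=0 (-) EX@5 MEM@6 WB@7
I3 ld r1 <- r5: IF@4 ID@5 stall=2 (RAW on I2.r5 (WB@7)) EX@8 MEM@9 WB@10
I4 add r2 <- r2,r3: IF@5 ID@8 stall=0 (-) EX@9 MEM@10 WB@11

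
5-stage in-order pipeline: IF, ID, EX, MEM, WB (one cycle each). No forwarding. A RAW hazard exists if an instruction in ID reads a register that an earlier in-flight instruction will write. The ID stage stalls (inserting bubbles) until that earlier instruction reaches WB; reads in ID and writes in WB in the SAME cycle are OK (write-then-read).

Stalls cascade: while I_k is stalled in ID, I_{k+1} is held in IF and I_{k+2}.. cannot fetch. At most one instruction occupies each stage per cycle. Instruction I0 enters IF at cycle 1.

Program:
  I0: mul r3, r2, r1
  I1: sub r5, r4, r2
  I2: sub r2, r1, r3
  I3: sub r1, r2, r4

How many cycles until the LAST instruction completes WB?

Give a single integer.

I0 mul r3 <- r2,r1: IF@1 ID@2 stall=0 (-) EX@3 MEM@4 WB@5
I1 sub r5 <- r4,r2: IF@2 ID@3 stall=0 (-) EX@4 MEM@5 WB@6
I2 sub r2 <- r1,r3: IF@3 ID@4 stall=1 (RAW on I0.r3 (WB@5)) EX@6 MEM@7 WB@8
I3 sub r1 <- r2,r4: IF@4 ID@6 stall=2 (RAW on I2.r2 (WB@8)) EX@9 MEM@10 WB@11

Answer: 11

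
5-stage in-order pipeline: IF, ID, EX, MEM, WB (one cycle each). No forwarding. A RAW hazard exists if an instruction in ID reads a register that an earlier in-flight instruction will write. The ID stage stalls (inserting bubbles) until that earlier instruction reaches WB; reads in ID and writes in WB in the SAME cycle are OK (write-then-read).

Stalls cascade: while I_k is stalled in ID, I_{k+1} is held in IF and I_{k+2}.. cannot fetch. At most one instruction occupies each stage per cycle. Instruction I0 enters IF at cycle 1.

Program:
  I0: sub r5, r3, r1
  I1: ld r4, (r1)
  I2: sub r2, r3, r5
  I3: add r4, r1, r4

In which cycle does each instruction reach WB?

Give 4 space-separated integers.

I0 sub r5 <- r3,r1: IF@1 ID@2 stall=0 (-) EX@3 MEM@4 WB@5
I1 ld r4 <- r1: IF@2 ID@3 stall=0 (-) EX@4 MEM@5 WB@6
I2 sub r2 <- r3,r5: IF@3 ID@4 stall=1 (RAW on I0.r5 (WB@5)) EX@6 MEM@7 WB@8
I3 add r4 <- r1,r4: IF@4 ID@6 stall=0 (-) EX@7 MEM@8 WB@9

Answer: 5 6 8 9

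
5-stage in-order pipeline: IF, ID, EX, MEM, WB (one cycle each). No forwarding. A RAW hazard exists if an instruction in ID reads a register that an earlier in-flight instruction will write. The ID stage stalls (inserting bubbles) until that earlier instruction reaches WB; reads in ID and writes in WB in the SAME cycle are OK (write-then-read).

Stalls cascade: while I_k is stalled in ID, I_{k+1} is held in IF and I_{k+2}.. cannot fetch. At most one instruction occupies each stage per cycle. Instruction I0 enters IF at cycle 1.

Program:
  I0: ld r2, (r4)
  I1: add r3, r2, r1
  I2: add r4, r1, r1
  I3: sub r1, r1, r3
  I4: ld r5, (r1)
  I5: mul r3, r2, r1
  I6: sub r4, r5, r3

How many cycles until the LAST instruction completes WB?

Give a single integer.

Answer: 18

Derivation:
I0 ld r2 <- r4: IF@1 ID@2 stall=0 (-) EX@3 MEM@4 WB@5
I1 add r3 <- r2,r1: IF@2 ID@3 stall=2 (RAW on I0.r2 (WB@5)) EX@6 MEM@7 WB@8
I2 add r4 <- r1,r1: IF@3 ID@6 stall=0 (-) EX@7 MEM@8 WB@9
I3 sub r1 <- r1,r3: IF@6 ID@7 stall=1 (RAW on I1.r3 (WB@8)) EX@9 MEM@10 WB@11
I4 ld r5 <- r1: IF@7 ID@9 stall=2 (RAW on I3.r1 (WB@11)) EX@12 MEM@13 WB@14
I5 mul r3 <- r2,r1: IF@9 ID@12 stall=0 (-) EX@13 MEM@14 WB@15
I6 sub r4 <- r5,r3: IF@12 ID@13 stall=2 (RAW on I5.r3 (WB@15)) EX@16 MEM@17 WB@18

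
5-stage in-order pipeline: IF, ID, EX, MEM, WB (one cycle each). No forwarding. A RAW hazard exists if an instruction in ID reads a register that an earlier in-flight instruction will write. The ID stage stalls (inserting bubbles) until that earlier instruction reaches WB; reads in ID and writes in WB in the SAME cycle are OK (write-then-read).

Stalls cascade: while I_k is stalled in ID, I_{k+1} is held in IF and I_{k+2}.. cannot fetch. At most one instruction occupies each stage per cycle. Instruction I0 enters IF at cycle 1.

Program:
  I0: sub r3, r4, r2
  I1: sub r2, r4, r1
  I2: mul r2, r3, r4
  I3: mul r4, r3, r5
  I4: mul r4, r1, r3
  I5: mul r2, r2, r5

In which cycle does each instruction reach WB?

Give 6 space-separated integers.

I0 sub r3 <- r4,r2: IF@1 ID@2 stall=0 (-) EX@3 MEM@4 WB@5
I1 sub r2 <- r4,r1: IF@2 ID@3 stall=0 (-) EX@4 MEM@5 WB@6
I2 mul r2 <- r3,r4: IF@3 ID@4 stall=1 (RAW on I0.r3 (WB@5)) EX@6 MEM@7 WB@8
I3 mul r4 <- r3,r5: IF@4 ID@6 stall=0 (-) EX@7 MEM@8 WB@9
I4 mul r4 <- r1,r3: IF@6 ID@7 stall=0 (-) EX@8 MEM@9 WB@10
I5 mul r2 <- r2,r5: IF@7 ID@8 stall=0 (-) EX@9 MEM@10 WB@11

Answer: 5 6 8 9 10 11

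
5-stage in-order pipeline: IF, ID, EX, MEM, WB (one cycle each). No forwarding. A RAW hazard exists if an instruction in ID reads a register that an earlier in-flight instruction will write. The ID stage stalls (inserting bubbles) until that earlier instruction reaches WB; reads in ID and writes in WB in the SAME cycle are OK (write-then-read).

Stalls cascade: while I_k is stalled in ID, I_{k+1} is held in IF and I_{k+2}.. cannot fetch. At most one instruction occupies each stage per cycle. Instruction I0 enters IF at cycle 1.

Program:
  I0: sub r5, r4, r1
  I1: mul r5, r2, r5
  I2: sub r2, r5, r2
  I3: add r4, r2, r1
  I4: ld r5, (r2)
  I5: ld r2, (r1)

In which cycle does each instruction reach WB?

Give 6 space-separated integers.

I0 sub r5 <- r4,r1: IF@1 ID@2 stall=0 (-) EX@3 MEM@4 WB@5
I1 mul r5 <- r2,r5: IF@2 ID@3 stall=2 (RAW on I0.r5 (WB@5)) EX@6 MEM@7 WB@8
I2 sub r2 <- r5,r2: IF@3 ID@6 stall=2 (RAW on I1.r5 (WB@8)) EX@9 MEM@10 WB@11
I3 add r4 <- r2,r1: IF@6 ID@9 stall=2 (RAW on I2.r2 (WB@11)) EX@12 MEM@13 WB@14
I4 ld r5 <- r2: IF@9 ID@12 stall=0 (-) EX@13 MEM@14 WB@15
I5 ld r2 <- r1: IF@12 ID@13 stall=0 (-) EX@14 MEM@15 WB@16

Answer: 5 8 11 14 15 16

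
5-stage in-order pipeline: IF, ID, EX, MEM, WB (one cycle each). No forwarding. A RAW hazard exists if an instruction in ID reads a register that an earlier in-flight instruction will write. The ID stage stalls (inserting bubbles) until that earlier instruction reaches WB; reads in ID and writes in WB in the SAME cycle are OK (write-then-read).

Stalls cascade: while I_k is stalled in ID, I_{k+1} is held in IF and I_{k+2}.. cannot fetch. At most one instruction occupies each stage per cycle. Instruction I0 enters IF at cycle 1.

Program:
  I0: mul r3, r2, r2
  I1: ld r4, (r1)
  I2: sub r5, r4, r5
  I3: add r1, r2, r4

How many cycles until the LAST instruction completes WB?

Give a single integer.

I0 mul r3 <- r2,r2: IF@1 ID@2 stall=0 (-) EX@3 MEM@4 WB@5
I1 ld r4 <- r1: IF@2 ID@3 stall=0 (-) EX@4 MEM@5 WB@6
I2 sub r5 <- r4,r5: IF@3 ID@4 stall=2 (RAW on I1.r4 (WB@6)) EX@7 MEM@8 WB@9
I3 add r1 <- r2,r4: IF@4 ID@7 stall=0 (-) EX@8 MEM@9 WB@10

Answer: 10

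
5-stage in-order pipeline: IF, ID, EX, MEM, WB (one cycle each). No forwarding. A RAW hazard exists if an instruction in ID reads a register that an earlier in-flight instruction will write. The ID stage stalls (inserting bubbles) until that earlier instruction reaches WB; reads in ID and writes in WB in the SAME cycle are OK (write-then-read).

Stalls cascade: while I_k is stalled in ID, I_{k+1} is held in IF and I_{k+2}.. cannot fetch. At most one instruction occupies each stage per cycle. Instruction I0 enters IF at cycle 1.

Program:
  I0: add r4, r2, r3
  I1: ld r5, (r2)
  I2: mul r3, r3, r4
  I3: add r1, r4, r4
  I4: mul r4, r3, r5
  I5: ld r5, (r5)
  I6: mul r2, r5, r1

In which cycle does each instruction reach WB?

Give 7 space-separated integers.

Answer: 5 6 8 9 11 12 15

Derivation:
I0 add r4 <- r2,r3: IF@1 ID@2 stall=0 (-) EX@3 MEM@4 WB@5
I1 ld r5 <- r2: IF@2 ID@3 stall=0 (-) EX@4 MEM@5 WB@6
I2 mul r3 <- r3,r4: IF@3 ID@4 stall=1 (RAW on I0.r4 (WB@5)) EX@6 MEM@7 WB@8
I3 add r1 <- r4,r4: IF@4 ID@6 stall=0 (-) EX@7 MEM@8 WB@9
I4 mul r4 <- r3,r5: IF@6 ID@7 stall=1 (RAW on I2.r3 (WB@8)) EX@9 MEM@10 WB@11
I5 ld r5 <- r5: IF@7 ID@9 stall=0 (-) EX@10 MEM@11 WB@12
I6 mul r2 <- r5,r1: IF@9 ID@10 stall=2 (RAW on I5.r5 (WB@12)) EX@13 MEM@14 WB@15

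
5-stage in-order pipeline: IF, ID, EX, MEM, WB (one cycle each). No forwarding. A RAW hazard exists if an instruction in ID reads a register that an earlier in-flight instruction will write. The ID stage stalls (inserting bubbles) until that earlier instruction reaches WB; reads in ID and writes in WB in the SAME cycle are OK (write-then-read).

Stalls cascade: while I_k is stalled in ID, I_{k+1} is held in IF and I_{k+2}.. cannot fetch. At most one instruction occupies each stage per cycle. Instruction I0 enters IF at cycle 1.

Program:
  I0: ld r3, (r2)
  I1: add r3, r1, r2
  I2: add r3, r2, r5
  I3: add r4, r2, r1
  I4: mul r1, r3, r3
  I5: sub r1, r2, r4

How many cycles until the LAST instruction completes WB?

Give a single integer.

I0 ld r3 <- r2: IF@1 ID@2 stall=0 (-) EX@3 MEM@4 WB@5
I1 add r3 <- r1,r2: IF@2 ID@3 stall=0 (-) EX@4 MEM@5 WB@6
I2 add r3 <- r2,r5: IF@3 ID@4 stall=0 (-) EX@5 MEM@6 WB@7
I3 add r4 <- r2,r1: IF@4 ID@5 stall=0 (-) EX@6 MEM@7 WB@8
I4 mul r1 <- r3,r3: IF@5 ID@6 stall=1 (RAW on I2.r3 (WB@7)) EX@8 MEM@9 WB@10
I5 sub r1 <- r2,r4: IF@6 ID@8 stall=0 (-) EX@9 MEM@10 WB@11

Answer: 11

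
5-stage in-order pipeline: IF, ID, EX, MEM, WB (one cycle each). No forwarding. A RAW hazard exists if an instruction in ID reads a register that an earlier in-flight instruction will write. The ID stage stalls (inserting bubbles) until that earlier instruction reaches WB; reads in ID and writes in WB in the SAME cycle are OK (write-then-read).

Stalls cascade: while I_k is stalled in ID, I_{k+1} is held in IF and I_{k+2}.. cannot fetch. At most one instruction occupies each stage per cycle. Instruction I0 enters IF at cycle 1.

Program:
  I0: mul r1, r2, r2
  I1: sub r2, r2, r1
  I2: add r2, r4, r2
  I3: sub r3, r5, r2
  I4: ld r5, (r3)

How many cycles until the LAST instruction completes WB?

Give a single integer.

Answer: 17

Derivation:
I0 mul r1 <- r2,r2: IF@1 ID@2 stall=0 (-) EX@3 MEM@4 WB@5
I1 sub r2 <- r2,r1: IF@2 ID@3 stall=2 (RAW on I0.r1 (WB@5)) EX@6 MEM@7 WB@8
I2 add r2 <- r4,r2: IF@3 ID@6 stall=2 (RAW on I1.r2 (WB@8)) EX@9 MEM@10 WB@11
I3 sub r3 <- r5,r2: IF@6 ID@9 stall=2 (RAW on I2.r2 (WB@11)) EX@12 MEM@13 WB@14
I4 ld r5 <- r3: IF@9 ID@12 stall=2 (RAW on I3.r3 (WB@14)) EX@15 MEM@16 WB@17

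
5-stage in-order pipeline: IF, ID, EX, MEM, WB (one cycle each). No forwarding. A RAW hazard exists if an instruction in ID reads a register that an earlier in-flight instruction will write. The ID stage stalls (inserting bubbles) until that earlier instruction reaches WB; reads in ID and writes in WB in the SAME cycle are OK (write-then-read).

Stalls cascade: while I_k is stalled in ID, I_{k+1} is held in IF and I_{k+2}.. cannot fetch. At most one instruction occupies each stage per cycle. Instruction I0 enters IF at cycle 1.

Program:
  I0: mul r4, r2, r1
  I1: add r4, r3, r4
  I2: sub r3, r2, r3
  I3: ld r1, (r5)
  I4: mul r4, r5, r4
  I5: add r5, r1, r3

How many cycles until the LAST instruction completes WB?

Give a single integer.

Answer: 13

Derivation:
I0 mul r4 <- r2,r1: IF@1 ID@2 stall=0 (-) EX@3 MEM@4 WB@5
I1 add r4 <- r3,r4: IF@2 ID@3 stall=2 (RAW on I0.r4 (WB@5)) EX@6 MEM@7 WB@8
I2 sub r3 <- r2,r3: IF@3 ID@6 stall=0 (-) EX@7 MEM@8 WB@9
I3 ld r1 <- r5: IF@6 ID@7 stall=0 (-) EX@8 MEM@9 WB@10
I4 mul r4 <- r5,r4: IF@7 ID@8 stall=0 (-) EX@9 MEM@10 WB@11
I5 add r5 <- r1,r3: IF@8 ID@9 stall=1 (RAW on I3.r1 (WB@10)) EX@11 MEM@12 WB@13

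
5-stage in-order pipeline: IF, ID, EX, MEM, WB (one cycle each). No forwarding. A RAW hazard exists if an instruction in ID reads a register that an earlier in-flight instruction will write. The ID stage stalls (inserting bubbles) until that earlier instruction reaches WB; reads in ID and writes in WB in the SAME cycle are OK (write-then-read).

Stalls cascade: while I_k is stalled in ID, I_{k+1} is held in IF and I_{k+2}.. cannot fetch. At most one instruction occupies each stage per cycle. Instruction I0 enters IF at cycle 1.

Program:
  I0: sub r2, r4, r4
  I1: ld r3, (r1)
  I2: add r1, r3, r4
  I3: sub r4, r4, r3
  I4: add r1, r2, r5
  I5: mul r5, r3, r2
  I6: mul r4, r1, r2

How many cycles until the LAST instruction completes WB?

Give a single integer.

Answer: 14

Derivation:
I0 sub r2 <- r4,r4: IF@1 ID@2 stall=0 (-) EX@3 MEM@4 WB@5
I1 ld r3 <- r1: IF@2 ID@3 stall=0 (-) EX@4 MEM@5 WB@6
I2 add r1 <- r3,r4: IF@3 ID@4 stall=2 (RAW on I1.r3 (WB@6)) EX@7 MEM@8 WB@9
I3 sub r4 <- r4,r3: IF@4 ID@7 stall=0 (-) EX@8 MEM@9 WB@10
I4 add r1 <- r2,r5: IF@7 ID@8 stall=0 (-) EX@9 MEM@10 WB@11
I5 mul r5 <- r3,r2: IF@8 ID@9 stall=0 (-) EX@10 MEM@11 WB@12
I6 mul r4 <- r1,r2: IF@9 ID@10 stall=1 (RAW on I4.r1 (WB@11)) EX@12 MEM@13 WB@14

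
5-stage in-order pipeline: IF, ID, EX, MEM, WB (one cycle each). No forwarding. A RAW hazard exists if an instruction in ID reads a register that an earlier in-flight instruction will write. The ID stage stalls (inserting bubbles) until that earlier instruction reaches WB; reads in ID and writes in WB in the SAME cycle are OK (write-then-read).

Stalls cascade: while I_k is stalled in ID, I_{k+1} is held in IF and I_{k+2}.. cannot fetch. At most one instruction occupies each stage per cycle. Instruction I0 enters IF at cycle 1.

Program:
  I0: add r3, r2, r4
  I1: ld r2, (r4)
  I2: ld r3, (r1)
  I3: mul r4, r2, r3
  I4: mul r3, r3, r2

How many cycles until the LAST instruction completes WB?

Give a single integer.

Answer: 11

Derivation:
I0 add r3 <- r2,r4: IF@1 ID@2 stall=0 (-) EX@3 MEM@4 WB@5
I1 ld r2 <- r4: IF@2 ID@3 stall=0 (-) EX@4 MEM@5 WB@6
I2 ld r3 <- r1: IF@3 ID@4 stall=0 (-) EX@5 MEM@6 WB@7
I3 mul r4 <- r2,r3: IF@4 ID@5 stall=2 (RAW on I2.r3 (WB@7)) EX@8 MEM@9 WB@10
I4 mul r3 <- r3,r2: IF@5 ID@8 stall=0 (-) EX@9 MEM@10 WB@11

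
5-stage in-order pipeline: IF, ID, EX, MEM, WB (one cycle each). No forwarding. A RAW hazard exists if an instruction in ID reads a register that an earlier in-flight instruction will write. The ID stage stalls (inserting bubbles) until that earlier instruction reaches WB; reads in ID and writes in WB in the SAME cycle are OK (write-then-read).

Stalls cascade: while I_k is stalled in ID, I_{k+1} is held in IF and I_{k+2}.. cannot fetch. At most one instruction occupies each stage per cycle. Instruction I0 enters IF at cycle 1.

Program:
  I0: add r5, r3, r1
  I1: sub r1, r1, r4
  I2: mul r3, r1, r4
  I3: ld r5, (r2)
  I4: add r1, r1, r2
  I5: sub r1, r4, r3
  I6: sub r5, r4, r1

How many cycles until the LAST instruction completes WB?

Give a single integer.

Answer: 15

Derivation:
I0 add r5 <- r3,r1: IF@1 ID@2 stall=0 (-) EX@3 MEM@4 WB@5
I1 sub r1 <- r1,r4: IF@2 ID@3 stall=0 (-) EX@4 MEM@5 WB@6
I2 mul r3 <- r1,r4: IF@3 ID@4 stall=2 (RAW on I1.r1 (WB@6)) EX@7 MEM@8 WB@9
I3 ld r5 <- r2: IF@4 ID@7 stall=0 (-) EX@8 MEM@9 WB@10
I4 add r1 <- r1,r2: IF@7 ID@8 stall=0 (-) EX@9 MEM@10 WB@11
I5 sub r1 <- r4,r3: IF@8 ID@9 stall=0 (-) EX@10 MEM@11 WB@12
I6 sub r5 <- r4,r1: IF@9 ID@10 stall=2 (RAW on I5.r1 (WB@12)) EX@13 MEM@14 WB@15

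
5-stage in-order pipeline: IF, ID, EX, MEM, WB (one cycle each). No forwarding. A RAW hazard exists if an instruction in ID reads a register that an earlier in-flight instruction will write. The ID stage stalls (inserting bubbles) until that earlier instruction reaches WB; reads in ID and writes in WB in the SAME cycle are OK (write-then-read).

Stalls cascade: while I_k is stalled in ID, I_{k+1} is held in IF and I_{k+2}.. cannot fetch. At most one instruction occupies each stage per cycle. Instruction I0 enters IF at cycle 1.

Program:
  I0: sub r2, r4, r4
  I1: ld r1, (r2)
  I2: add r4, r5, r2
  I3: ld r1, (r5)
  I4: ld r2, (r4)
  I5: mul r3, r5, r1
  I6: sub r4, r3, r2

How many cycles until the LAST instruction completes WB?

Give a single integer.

Answer: 16

Derivation:
I0 sub r2 <- r4,r4: IF@1 ID@2 stall=0 (-) EX@3 MEM@4 WB@5
I1 ld r1 <- r2: IF@2 ID@3 stall=2 (RAW on I0.r2 (WB@5)) EX@6 MEM@7 WB@8
I2 add r4 <- r5,r2: IF@3 ID@6 stall=0 (-) EX@7 MEM@8 WB@9
I3 ld r1 <- r5: IF@6 ID@7 stall=0 (-) EX@8 MEM@9 WB@10
I4 ld r2 <- r4: IF@7 ID@8 stall=1 (RAW on I2.r4 (WB@9)) EX@10 MEM@11 WB@12
I5 mul r3 <- r5,r1: IF@8 ID@10 stall=0 (-) EX@11 MEM@12 WB@13
I6 sub r4 <- r3,r2: IF@10 ID@11 stall=2 (RAW on I5.r3 (WB@13)) EX@14 MEM@15 WB@16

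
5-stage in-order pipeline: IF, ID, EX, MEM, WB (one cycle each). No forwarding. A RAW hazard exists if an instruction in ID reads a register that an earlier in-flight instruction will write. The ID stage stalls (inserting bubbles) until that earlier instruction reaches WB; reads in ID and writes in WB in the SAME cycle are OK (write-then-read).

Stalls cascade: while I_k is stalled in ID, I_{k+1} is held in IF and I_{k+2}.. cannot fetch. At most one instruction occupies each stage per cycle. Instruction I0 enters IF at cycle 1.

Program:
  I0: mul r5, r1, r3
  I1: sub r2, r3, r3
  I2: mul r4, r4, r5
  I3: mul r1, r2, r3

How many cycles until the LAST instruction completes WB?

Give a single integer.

I0 mul r5 <- r1,r3: IF@1 ID@2 stall=0 (-) EX@3 MEM@4 WB@5
I1 sub r2 <- r3,r3: IF@2 ID@3 stall=0 (-) EX@4 MEM@5 WB@6
I2 mul r4 <- r4,r5: IF@3 ID@4 stall=1 (RAW on I0.r5 (WB@5)) EX@6 MEM@7 WB@8
I3 mul r1 <- r2,r3: IF@4 ID@6 stall=0 (-) EX@7 MEM@8 WB@9

Answer: 9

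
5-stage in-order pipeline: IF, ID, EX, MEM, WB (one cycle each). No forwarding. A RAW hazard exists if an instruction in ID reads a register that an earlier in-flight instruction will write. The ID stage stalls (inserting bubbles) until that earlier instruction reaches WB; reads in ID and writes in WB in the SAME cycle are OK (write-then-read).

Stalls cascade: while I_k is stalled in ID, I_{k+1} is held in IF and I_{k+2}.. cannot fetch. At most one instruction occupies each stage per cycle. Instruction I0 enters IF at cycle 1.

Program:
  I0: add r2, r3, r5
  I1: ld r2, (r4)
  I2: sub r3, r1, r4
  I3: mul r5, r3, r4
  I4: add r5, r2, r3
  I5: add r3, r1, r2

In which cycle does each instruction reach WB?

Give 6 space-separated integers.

Answer: 5 6 7 10 11 12

Derivation:
I0 add r2 <- r3,r5: IF@1 ID@2 stall=0 (-) EX@3 MEM@4 WB@5
I1 ld r2 <- r4: IF@2 ID@3 stall=0 (-) EX@4 MEM@5 WB@6
I2 sub r3 <- r1,r4: IF@3 ID@4 stall=0 (-) EX@5 MEM@6 WB@7
I3 mul r5 <- r3,r4: IF@4 ID@5 stall=2 (RAW on I2.r3 (WB@7)) EX@8 MEM@9 WB@10
I4 add r5 <- r2,r3: IF@5 ID@8 stall=0 (-) EX@9 MEM@10 WB@11
I5 add r3 <- r1,r2: IF@8 ID@9 stall=0 (-) EX@10 MEM@11 WB@12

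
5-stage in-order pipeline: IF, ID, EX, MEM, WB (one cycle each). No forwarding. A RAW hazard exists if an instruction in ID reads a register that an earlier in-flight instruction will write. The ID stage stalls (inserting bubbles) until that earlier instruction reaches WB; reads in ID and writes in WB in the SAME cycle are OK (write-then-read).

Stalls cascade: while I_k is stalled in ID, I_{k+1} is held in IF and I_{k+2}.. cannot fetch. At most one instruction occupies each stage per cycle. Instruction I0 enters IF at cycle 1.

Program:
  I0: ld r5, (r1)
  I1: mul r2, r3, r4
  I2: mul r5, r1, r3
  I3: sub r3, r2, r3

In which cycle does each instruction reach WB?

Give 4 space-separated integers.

Answer: 5 6 7 9

Derivation:
I0 ld r5 <- r1: IF@1 ID@2 stall=0 (-) EX@3 MEM@4 WB@5
I1 mul r2 <- r3,r4: IF@2 ID@3 stall=0 (-) EX@4 MEM@5 WB@6
I2 mul r5 <- r1,r3: IF@3 ID@4 stall=0 (-) EX@5 MEM@6 WB@7
I3 sub r3 <- r2,r3: IF@4 ID@5 stall=1 (RAW on I1.r2 (WB@6)) EX@7 MEM@8 WB@9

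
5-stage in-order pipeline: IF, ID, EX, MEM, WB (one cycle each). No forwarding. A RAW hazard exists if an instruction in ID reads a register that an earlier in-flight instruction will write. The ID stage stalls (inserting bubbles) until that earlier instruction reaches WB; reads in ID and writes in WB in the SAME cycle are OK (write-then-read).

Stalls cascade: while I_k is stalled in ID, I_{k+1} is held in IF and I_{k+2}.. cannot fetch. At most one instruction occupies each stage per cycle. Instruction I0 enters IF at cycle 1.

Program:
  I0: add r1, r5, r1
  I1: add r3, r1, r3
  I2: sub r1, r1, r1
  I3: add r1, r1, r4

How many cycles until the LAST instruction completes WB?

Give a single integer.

I0 add r1 <- r5,r1: IF@1 ID@2 stall=0 (-) EX@3 MEM@4 WB@5
I1 add r3 <- r1,r3: IF@2 ID@3 stall=2 (RAW on I0.r1 (WB@5)) EX@6 MEM@7 WB@8
I2 sub r1 <- r1,r1: IF@3 ID@6 stall=0 (-) EX@7 MEM@8 WB@9
I3 add r1 <- r1,r4: IF@6 ID@7 stall=2 (RAW on I2.r1 (WB@9)) EX@10 MEM@11 WB@12

Answer: 12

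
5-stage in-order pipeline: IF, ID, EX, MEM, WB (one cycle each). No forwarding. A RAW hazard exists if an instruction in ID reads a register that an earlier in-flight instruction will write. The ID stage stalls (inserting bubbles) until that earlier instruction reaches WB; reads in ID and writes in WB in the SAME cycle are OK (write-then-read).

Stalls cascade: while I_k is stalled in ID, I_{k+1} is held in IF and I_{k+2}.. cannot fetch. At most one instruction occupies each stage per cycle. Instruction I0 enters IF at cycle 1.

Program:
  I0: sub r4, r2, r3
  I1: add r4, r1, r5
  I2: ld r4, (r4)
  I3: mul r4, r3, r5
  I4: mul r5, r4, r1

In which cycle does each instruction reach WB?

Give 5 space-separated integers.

Answer: 5 6 9 10 13

Derivation:
I0 sub r4 <- r2,r3: IF@1 ID@2 stall=0 (-) EX@3 MEM@4 WB@5
I1 add r4 <- r1,r5: IF@2 ID@3 stall=0 (-) EX@4 MEM@5 WB@6
I2 ld r4 <- r4: IF@3 ID@4 stall=2 (RAW on I1.r4 (WB@6)) EX@7 MEM@8 WB@9
I3 mul r4 <- r3,r5: IF@4 ID@7 stall=0 (-) EX@8 MEM@9 WB@10
I4 mul r5 <- r4,r1: IF@7 ID@8 stall=2 (RAW on I3.r4 (WB@10)) EX@11 MEM@12 WB@13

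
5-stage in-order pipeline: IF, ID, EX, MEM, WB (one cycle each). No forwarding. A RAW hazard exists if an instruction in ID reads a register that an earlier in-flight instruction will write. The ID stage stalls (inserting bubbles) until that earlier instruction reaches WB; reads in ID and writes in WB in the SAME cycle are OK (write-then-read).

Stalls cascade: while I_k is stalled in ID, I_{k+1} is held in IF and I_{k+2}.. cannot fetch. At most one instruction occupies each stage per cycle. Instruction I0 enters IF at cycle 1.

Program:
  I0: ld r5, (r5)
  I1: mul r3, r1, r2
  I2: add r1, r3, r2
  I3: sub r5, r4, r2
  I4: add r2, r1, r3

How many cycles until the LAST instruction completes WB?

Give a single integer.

Answer: 12

Derivation:
I0 ld r5 <- r5: IF@1 ID@2 stall=0 (-) EX@3 MEM@4 WB@5
I1 mul r3 <- r1,r2: IF@2 ID@3 stall=0 (-) EX@4 MEM@5 WB@6
I2 add r1 <- r3,r2: IF@3 ID@4 stall=2 (RAW on I1.r3 (WB@6)) EX@7 MEM@8 WB@9
I3 sub r5 <- r4,r2: IF@4 ID@7 stall=0 (-) EX@8 MEM@9 WB@10
I4 add r2 <- r1,r3: IF@7 ID@8 stall=1 (RAW on I2.r1 (WB@9)) EX@10 MEM@11 WB@12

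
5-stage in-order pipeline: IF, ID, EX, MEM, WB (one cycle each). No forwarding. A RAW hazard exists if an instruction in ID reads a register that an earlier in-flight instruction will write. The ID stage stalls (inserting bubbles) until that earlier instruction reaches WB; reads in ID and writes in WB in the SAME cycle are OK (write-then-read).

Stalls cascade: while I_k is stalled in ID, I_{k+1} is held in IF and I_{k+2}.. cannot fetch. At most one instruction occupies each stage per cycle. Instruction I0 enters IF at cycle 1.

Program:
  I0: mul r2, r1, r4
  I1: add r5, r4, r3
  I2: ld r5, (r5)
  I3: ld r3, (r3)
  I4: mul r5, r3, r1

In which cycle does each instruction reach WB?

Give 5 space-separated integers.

Answer: 5 6 9 10 13

Derivation:
I0 mul r2 <- r1,r4: IF@1 ID@2 stall=0 (-) EX@3 MEM@4 WB@5
I1 add r5 <- r4,r3: IF@2 ID@3 stall=0 (-) EX@4 MEM@5 WB@6
I2 ld r5 <- r5: IF@3 ID@4 stall=2 (RAW on I1.r5 (WB@6)) EX@7 MEM@8 WB@9
I3 ld r3 <- r3: IF@4 ID@7 stall=0 (-) EX@8 MEM@9 WB@10
I4 mul r5 <- r3,r1: IF@7 ID@8 stall=2 (RAW on I3.r3 (WB@10)) EX@11 MEM@12 WB@13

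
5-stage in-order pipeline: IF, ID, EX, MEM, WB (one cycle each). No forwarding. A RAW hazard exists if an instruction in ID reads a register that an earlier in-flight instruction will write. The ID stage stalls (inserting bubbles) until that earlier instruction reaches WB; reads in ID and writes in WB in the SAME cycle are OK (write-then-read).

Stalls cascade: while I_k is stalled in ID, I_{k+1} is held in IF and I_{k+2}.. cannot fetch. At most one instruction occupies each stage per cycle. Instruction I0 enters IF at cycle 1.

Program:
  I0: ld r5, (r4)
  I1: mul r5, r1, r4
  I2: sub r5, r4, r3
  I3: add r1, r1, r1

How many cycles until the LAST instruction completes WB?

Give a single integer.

I0 ld r5 <- r4: IF@1 ID@2 stall=0 (-) EX@3 MEM@4 WB@5
I1 mul r5 <- r1,r4: IF@2 ID@3 stall=0 (-) EX@4 MEM@5 WB@6
I2 sub r5 <- r4,r3: IF@3 ID@4 stall=0 (-) EX@5 MEM@6 WB@7
I3 add r1 <- r1,r1: IF@4 ID@5 stall=0 (-) EX@6 MEM@7 WB@8

Answer: 8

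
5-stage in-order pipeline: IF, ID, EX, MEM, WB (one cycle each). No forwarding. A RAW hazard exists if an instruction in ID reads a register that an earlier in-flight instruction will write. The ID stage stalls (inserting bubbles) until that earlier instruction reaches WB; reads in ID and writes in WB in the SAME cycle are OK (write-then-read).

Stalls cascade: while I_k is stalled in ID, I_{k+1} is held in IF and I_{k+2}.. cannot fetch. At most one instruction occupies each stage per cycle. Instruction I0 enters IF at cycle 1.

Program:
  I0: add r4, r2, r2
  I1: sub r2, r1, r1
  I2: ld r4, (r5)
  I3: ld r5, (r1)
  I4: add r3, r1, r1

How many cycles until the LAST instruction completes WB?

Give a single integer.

Answer: 9

Derivation:
I0 add r4 <- r2,r2: IF@1 ID@2 stall=0 (-) EX@3 MEM@4 WB@5
I1 sub r2 <- r1,r1: IF@2 ID@3 stall=0 (-) EX@4 MEM@5 WB@6
I2 ld r4 <- r5: IF@3 ID@4 stall=0 (-) EX@5 MEM@6 WB@7
I3 ld r5 <- r1: IF@4 ID@5 stall=0 (-) EX@6 MEM@7 WB@8
I4 add r3 <- r1,r1: IF@5 ID@6 stall=0 (-) EX@7 MEM@8 WB@9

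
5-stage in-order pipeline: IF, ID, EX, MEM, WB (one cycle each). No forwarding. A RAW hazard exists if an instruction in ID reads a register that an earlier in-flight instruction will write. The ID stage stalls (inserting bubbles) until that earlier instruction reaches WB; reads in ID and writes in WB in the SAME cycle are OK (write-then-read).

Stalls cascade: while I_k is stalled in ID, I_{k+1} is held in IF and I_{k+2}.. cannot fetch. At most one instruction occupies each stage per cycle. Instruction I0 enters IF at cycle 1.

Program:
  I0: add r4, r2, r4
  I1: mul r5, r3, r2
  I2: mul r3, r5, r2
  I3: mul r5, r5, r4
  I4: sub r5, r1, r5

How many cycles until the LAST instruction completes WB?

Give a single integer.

I0 add r4 <- r2,r4: IF@1 ID@2 stall=0 (-) EX@3 MEM@4 WB@5
I1 mul r5 <- r3,r2: IF@2 ID@3 stall=0 (-) EX@4 MEM@5 WB@6
I2 mul r3 <- r5,r2: IF@3 ID@4 stall=2 (RAW on I1.r5 (WB@6)) EX@7 MEM@8 WB@9
I3 mul r5 <- r5,r4: IF@4 ID@7 stall=0 (-) EX@8 MEM@9 WB@10
I4 sub r5 <- r1,r5: IF@7 ID@8 stall=2 (RAW on I3.r5 (WB@10)) EX@11 MEM@12 WB@13

Answer: 13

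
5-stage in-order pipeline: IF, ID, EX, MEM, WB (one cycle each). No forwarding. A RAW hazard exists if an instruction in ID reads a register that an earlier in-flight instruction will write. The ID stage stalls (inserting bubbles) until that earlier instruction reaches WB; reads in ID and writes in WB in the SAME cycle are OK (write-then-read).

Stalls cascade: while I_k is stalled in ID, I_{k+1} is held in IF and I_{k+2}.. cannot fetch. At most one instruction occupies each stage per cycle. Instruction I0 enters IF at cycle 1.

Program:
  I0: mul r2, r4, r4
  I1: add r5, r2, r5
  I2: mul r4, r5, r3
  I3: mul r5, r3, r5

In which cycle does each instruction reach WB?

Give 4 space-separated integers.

Answer: 5 8 11 12

Derivation:
I0 mul r2 <- r4,r4: IF@1 ID@2 stall=0 (-) EX@3 MEM@4 WB@5
I1 add r5 <- r2,r5: IF@2 ID@3 stall=2 (RAW on I0.r2 (WB@5)) EX@6 MEM@7 WB@8
I2 mul r4 <- r5,r3: IF@3 ID@6 stall=2 (RAW on I1.r5 (WB@8)) EX@9 MEM@10 WB@11
I3 mul r5 <- r3,r5: IF@6 ID@9 stall=0 (-) EX@10 MEM@11 WB@12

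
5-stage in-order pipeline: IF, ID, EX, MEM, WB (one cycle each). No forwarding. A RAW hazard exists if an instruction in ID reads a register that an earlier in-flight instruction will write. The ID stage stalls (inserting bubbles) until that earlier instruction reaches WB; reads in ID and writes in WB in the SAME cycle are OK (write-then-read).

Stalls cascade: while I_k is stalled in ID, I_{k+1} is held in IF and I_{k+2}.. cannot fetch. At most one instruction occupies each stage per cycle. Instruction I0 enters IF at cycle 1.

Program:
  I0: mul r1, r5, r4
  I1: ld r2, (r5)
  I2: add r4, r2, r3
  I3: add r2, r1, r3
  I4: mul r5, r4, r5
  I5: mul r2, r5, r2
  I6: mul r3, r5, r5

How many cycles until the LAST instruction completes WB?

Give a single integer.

Answer: 16

Derivation:
I0 mul r1 <- r5,r4: IF@1 ID@2 stall=0 (-) EX@3 MEM@4 WB@5
I1 ld r2 <- r5: IF@2 ID@3 stall=0 (-) EX@4 MEM@5 WB@6
I2 add r4 <- r2,r3: IF@3 ID@4 stall=2 (RAW on I1.r2 (WB@6)) EX@7 MEM@8 WB@9
I3 add r2 <- r1,r3: IF@4 ID@7 stall=0 (-) EX@8 MEM@9 WB@10
I4 mul r5 <- r4,r5: IF@7 ID@8 stall=1 (RAW on I2.r4 (WB@9)) EX@10 MEM@11 WB@12
I5 mul r2 <- r5,r2: IF@8 ID@10 stall=2 (RAW on I4.r5 (WB@12)) EX@13 MEM@14 WB@15
I6 mul r3 <- r5,r5: IF@10 ID@13 stall=0 (-) EX@14 MEM@15 WB@16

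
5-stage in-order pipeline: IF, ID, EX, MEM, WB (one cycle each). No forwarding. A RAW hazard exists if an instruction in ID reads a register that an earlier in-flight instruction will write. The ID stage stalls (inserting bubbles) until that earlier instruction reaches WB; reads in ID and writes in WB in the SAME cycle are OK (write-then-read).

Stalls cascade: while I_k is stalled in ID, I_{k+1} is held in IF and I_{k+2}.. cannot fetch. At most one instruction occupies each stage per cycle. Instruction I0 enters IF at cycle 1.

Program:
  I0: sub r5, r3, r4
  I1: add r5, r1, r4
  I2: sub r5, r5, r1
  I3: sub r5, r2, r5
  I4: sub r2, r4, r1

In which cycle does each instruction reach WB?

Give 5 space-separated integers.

Answer: 5 6 9 12 13

Derivation:
I0 sub r5 <- r3,r4: IF@1 ID@2 stall=0 (-) EX@3 MEM@4 WB@5
I1 add r5 <- r1,r4: IF@2 ID@3 stall=0 (-) EX@4 MEM@5 WB@6
I2 sub r5 <- r5,r1: IF@3 ID@4 stall=2 (RAW on I1.r5 (WB@6)) EX@7 MEM@8 WB@9
I3 sub r5 <- r2,r5: IF@4 ID@7 stall=2 (RAW on I2.r5 (WB@9)) EX@10 MEM@11 WB@12
I4 sub r2 <- r4,r1: IF@7 ID@10 stall=0 (-) EX@11 MEM@12 WB@13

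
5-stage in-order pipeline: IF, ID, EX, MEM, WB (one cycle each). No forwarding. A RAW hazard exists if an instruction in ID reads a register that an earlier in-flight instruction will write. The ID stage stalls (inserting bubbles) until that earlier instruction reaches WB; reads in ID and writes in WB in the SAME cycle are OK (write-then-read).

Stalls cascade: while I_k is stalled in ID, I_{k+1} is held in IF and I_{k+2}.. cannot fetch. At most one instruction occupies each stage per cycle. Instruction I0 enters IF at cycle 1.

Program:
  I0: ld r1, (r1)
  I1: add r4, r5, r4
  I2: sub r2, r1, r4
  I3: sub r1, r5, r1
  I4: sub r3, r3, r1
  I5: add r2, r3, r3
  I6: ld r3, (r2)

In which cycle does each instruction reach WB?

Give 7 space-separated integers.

Answer: 5 6 9 10 13 16 19

Derivation:
I0 ld r1 <- r1: IF@1 ID@2 stall=0 (-) EX@3 MEM@4 WB@5
I1 add r4 <- r5,r4: IF@2 ID@3 stall=0 (-) EX@4 MEM@5 WB@6
I2 sub r2 <- r1,r4: IF@3 ID@4 stall=2 (RAW on I1.r4 (WB@6)) EX@7 MEM@8 WB@9
I3 sub r1 <- r5,r1: IF@4 ID@7 stall=0 (-) EX@8 MEM@9 WB@10
I4 sub r3 <- r3,r1: IF@7 ID@8 stall=2 (RAW on I3.r1 (WB@10)) EX@11 MEM@12 WB@13
I5 add r2 <- r3,r3: IF@8 ID@11 stall=2 (RAW on I4.r3 (WB@13)) EX@14 MEM@15 WB@16
I6 ld r3 <- r2: IF@11 ID@14 stall=2 (RAW on I5.r2 (WB@16)) EX@17 MEM@18 WB@19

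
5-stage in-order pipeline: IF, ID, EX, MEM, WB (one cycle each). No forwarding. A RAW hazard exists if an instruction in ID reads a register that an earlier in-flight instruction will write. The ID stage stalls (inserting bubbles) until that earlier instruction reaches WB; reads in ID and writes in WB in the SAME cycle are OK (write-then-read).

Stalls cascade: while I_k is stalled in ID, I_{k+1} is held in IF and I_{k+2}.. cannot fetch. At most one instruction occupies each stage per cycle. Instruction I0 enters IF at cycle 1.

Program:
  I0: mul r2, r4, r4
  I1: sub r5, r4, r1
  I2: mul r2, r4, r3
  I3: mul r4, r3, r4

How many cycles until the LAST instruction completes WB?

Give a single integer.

I0 mul r2 <- r4,r4: IF@1 ID@2 stall=0 (-) EX@3 MEM@4 WB@5
I1 sub r5 <- r4,r1: IF@2 ID@3 stall=0 (-) EX@4 MEM@5 WB@6
I2 mul r2 <- r4,r3: IF@3 ID@4 stall=0 (-) EX@5 MEM@6 WB@7
I3 mul r4 <- r3,r4: IF@4 ID@5 stall=0 (-) EX@6 MEM@7 WB@8

Answer: 8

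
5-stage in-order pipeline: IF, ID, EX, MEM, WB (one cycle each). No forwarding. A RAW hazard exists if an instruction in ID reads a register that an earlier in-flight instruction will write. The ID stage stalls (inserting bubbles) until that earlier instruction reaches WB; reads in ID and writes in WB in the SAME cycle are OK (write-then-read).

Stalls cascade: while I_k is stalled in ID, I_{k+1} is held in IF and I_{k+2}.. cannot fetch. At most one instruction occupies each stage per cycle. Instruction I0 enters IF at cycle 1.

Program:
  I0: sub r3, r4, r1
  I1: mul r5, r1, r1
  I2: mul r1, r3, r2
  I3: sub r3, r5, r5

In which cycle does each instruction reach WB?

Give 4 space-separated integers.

I0 sub r3 <- r4,r1: IF@1 ID@2 stall=0 (-) EX@3 MEM@4 WB@5
I1 mul r5 <- r1,r1: IF@2 ID@3 stall=0 (-) EX@4 MEM@5 WB@6
I2 mul r1 <- r3,r2: IF@3 ID@4 stall=1 (RAW on I0.r3 (WB@5)) EX@6 MEM@7 WB@8
I3 sub r3 <- r5,r5: IF@4 ID@6 stall=0 (-) EX@7 MEM@8 WB@9

Answer: 5 6 8 9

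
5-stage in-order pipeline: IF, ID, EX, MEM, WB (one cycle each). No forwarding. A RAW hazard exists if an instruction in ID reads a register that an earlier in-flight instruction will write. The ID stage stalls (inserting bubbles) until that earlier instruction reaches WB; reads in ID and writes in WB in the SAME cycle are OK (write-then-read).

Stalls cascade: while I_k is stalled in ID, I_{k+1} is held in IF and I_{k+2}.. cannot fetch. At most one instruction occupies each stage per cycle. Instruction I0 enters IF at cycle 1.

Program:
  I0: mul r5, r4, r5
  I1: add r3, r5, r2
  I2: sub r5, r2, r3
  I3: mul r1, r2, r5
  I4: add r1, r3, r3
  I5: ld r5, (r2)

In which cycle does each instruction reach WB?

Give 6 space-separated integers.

Answer: 5 8 11 14 15 16

Derivation:
I0 mul r5 <- r4,r5: IF@1 ID@2 stall=0 (-) EX@3 MEM@4 WB@5
I1 add r3 <- r5,r2: IF@2 ID@3 stall=2 (RAW on I0.r5 (WB@5)) EX@6 MEM@7 WB@8
I2 sub r5 <- r2,r3: IF@3 ID@6 stall=2 (RAW on I1.r3 (WB@8)) EX@9 MEM@10 WB@11
I3 mul r1 <- r2,r5: IF@6 ID@9 stall=2 (RAW on I2.r5 (WB@11)) EX@12 MEM@13 WB@14
I4 add r1 <- r3,r3: IF@9 ID@12 stall=0 (-) EX@13 MEM@14 WB@15
I5 ld r5 <- r2: IF@12 ID@13 stall=0 (-) EX@14 MEM@15 WB@16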